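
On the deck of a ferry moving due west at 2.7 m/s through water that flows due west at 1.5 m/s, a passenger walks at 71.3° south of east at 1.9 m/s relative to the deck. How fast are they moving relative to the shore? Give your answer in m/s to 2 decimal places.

In east/north components (m/s): passenger relative to ferry = (0.609, -1.800); ferry relative to water = (-2.700, 0.000); water relative to ground = (-1.500, 0.000).
Sum = (-3.591, -1.800) m/s.
Speed = |(-3.591, -1.800)| = 4.017 m/s.

4.02 m/s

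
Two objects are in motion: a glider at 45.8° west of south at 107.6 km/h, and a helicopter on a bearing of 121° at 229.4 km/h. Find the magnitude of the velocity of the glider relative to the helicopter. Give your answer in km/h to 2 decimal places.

Taking east as x and north as y: glider velocity = (-77.140, -75.015) km/h; helicopter velocity = (196.634, -118.150) km/h.
Velocity of glider relative to helicopter = (-77.140, -75.015) − (196.634, -118.150) = (-273.774, 43.135) km/h.
Magnitude = |(-273.774, 43.135)| = 277.151 km/h.

277.15 km/h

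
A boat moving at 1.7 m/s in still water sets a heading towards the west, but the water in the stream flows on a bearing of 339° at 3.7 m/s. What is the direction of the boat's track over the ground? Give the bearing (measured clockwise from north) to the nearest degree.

319°

Taking east as x and north as y: velocity relative to the water = (-1.700, 0.000) m/s; the water relative to ground = (-1.326, 3.454) m/s.
Velocity relative to ground = (-1.700, 0.000) + (-1.326, 3.454) = (-3.026, 3.454) m/s.
Bearing = atan2(-3.03, 3.45) = 318.78° clockwise from north.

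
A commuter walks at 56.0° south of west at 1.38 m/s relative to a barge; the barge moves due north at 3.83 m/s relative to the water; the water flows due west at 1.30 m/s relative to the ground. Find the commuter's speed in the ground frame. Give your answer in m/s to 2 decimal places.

In east/north components (m/s): commuter relative to barge = (-0.772, -1.144); barge relative to water = (0.000, 3.830); water relative to ground = (-1.300, 0.000).
Sum = (-2.072, 2.686) m/s.
Speed = |(-2.072, 2.686)| = 3.392 m/s.

3.39 m/s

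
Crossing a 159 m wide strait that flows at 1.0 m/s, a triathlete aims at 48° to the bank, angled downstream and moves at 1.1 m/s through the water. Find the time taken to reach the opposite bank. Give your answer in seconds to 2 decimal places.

194.51 s

The component of the triathlete's velocity perpendicular to the bank is 1.1 × sin 48° = 0.817 m/s.
Only the cross-stream component determines the crossing time; the current contributes nothing perpendicular to the bank.
Time = 159 / 0.817 = 194.505 s.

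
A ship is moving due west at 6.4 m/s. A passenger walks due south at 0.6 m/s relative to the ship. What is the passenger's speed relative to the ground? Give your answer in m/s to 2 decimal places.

Taking east as x and north as y: ship velocity = (-6.400, 0.000) m/s; passenger velocity relative to ship = (0.000, -0.600) m/s.
Velocity relative to ground = (-6.400, 0.000) + (0.000, -0.600) = (-6.400, -0.600) m/s.
Speed = |(-6.400, -0.600)| = 6.428 m/s.

6.43 m/s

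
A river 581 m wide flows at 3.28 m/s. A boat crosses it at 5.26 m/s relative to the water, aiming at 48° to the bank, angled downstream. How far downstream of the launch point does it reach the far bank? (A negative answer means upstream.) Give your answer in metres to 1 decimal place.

1010.7 m

Perpendicular speed = 3.909 m/s; crossing time = 581 / 3.909 = 148.634 s.
Net downstream speed = 6.800 m/s.
Drift = 6.800 × 148.634 = 1010.653 m (downstream).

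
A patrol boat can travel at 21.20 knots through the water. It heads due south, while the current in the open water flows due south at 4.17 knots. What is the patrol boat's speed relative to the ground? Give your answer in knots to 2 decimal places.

25.37 knots

Taking east as x and north as y: velocity relative to the water = (0.000, -21.200) knots; the water relative to ground = (0.000, -4.170) knots.
Velocity relative to ground = (0.000, -21.200) + (0.000, -4.170) = (0.000, -25.370) knots.
Speed = |(0.000, -25.370)| = 25.370 knots.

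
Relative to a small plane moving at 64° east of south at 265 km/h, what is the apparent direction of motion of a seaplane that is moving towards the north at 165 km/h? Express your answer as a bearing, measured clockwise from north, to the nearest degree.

320°

Taking east as x and north as y: seaplane velocity = (0.000, 165.000) km/h; small plane velocity = (238.180, -116.168) km/h.
Velocity of seaplane relative to small plane = (0.000, 165.000) − (238.180, -116.168) = (-238.180, 281.168) km/h.
Bearing = atan2(-238.18, 281.17) = 319.73° clockwise from north.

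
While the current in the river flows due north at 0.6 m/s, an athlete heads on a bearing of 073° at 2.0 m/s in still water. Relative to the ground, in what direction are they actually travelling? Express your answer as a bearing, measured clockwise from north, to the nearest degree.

058°

Taking east as x and north as y: velocity relative to the water = (1.913, 0.585) m/s; the water relative to ground = (0.000, 0.600) m/s.
Velocity relative to ground = (1.913, 0.585) + (0.000, 0.600) = (1.913, 1.185) m/s.
Bearing = atan2(1.91, 1.18) = 58.22° clockwise from north.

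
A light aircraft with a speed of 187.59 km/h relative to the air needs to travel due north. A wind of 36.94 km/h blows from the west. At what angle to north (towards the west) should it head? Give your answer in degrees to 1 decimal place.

The wind pushes perpendicular to the desired track; the heading must have a component into the wind equal to 36.94 km/h: 187.59 sin θ = 36.94.
sin θ = 0.1969, so θ = 11.357°.

11.4°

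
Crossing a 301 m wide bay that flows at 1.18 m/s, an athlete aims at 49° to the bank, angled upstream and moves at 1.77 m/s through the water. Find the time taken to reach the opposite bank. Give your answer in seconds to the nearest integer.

The component of the athlete's velocity perpendicular to the bank is 1.77 × sin 49° = 1.336 m/s.
The current is parallel to the bank, so it does not affect the crossing time.
Time = 301 / 1.336 = 225.327 s.

225 s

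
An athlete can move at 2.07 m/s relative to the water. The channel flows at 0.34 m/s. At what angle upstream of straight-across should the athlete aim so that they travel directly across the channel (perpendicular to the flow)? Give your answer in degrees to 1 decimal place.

9.5°

To cancel the current, the upstream component of the athlete's velocity must equal the flow: 2.07 sin θ = 0.34.
sin θ = 0.34 / 2.07 = 0.1643.
θ = arcsin(0.1643) = 9.454°.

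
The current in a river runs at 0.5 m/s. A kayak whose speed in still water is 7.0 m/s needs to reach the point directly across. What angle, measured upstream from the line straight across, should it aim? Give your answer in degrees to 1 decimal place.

To cancel the current, the upstream component of the kayak's velocity must equal the flow: 7.0 sin θ = 0.5.
sin θ = 0.5 / 7.0 = 0.0714.
θ = arcsin(0.0714) = 4.096°.

4.1°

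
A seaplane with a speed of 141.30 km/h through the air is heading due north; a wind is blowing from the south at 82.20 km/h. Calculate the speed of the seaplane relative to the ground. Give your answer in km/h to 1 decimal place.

223.5 km/h

Taking east as x and north as y: velocity relative to the air = (0.000, 141.300) km/h; the air relative to ground = (0.000, 82.200) km/h.
Velocity relative to ground = (0.000, 141.300) + (0.000, 82.200) = (0.000, 223.500) km/h.
Speed = |(0.000, 223.500)| = 223.500 km/h.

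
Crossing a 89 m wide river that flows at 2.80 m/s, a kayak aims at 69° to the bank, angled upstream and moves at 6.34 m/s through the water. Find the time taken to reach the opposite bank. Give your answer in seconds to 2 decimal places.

15.04 s

The component of the kayak's velocity perpendicular to the bank is 6.34 × sin 69° = 5.919 m/s.
Only the cross-stream component determines the crossing time; the current contributes nothing perpendicular to the bank.
Time = 89 / 5.919 = 15.037 s.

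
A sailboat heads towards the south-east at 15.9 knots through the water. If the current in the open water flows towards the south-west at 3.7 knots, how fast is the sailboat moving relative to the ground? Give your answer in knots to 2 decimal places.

Taking east as x and north as y: velocity relative to the water = (11.243, -11.243) knots; the water relative to ground = (-2.616, -2.616) knots.
Velocity relative to ground = (11.243, -11.243) + (-2.616, -2.616) = (8.627, -13.859) knots.
Speed = |(8.627, -13.859)| = 16.325 knots.

16.32 knots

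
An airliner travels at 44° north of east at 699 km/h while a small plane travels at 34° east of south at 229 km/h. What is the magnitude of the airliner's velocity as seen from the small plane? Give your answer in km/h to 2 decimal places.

772.42 km/h

Taking east as x and north as y: airliner velocity = (502.819, 485.566) km/h; small plane velocity = (128.055, -189.850) km/h.
Velocity of airliner relative to small plane = (502.819, 485.566) − (128.055, -189.850) = (374.763, 675.416) km/h.
Magnitude = |(374.763, 675.416)| = 772.421 km/h.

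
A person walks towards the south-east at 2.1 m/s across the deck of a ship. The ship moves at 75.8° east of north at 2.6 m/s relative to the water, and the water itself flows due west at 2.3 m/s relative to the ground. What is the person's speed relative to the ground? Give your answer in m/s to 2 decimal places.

In east/north components (m/s): person relative to ship = (1.485, -1.485); ship relative to water = (2.521, 0.638); water relative to ground = (-2.300, 0.000).
Sum = (1.705, -0.847) m/s.
Speed = |(1.705, -0.847)| = 1.904 m/s.

1.90 m/s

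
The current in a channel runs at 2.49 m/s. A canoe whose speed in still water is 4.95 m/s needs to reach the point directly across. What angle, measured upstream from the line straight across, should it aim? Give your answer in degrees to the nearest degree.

30°

To cancel the current, the upstream component of the canoe's velocity must equal the flow: 4.95 sin θ = 2.49.
sin θ = 2.49 / 4.95 = 0.5030.
θ = arcsin(0.5030) = 30.201°.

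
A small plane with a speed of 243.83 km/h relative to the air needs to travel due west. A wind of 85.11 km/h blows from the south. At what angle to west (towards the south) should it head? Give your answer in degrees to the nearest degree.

The wind pushes perpendicular to the desired track; the heading must have a component into the wind equal to 85.11 km/h: 243.83 sin θ = 85.11.
sin θ = 0.3491, so θ = 20.430°.

20°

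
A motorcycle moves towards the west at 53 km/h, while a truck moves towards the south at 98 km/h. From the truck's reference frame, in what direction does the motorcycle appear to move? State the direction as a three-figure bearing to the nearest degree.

Taking east as x and north as y: motorcycle velocity = (-53.000, 0.000) km/h; truck velocity = (0.000, -98.000) km/h.
Velocity of motorcycle relative to truck = (-53.000, 0.000) − (0.000, -98.000) = (-53.000, 98.000) km/h.
Bearing = atan2(-53.00, 98.00) = 331.59° clockwise from north.

332°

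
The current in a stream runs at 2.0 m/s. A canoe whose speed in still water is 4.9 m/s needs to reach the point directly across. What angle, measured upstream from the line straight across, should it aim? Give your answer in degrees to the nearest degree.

24°

To cancel the current, the upstream component of the canoe's velocity must equal the flow: 4.9 sin θ = 2.0.
sin θ = 2.0 / 4.9 = 0.4082.
θ = arcsin(0.4082) = 24.090°.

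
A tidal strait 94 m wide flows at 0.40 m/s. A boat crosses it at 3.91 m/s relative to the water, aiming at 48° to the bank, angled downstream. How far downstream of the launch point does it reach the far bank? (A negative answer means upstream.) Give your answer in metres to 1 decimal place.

97.6 m

Perpendicular speed = 2.906 m/s; crossing time = 94 / 2.906 = 32.350 s.
Net downstream speed = 3.016 m/s.
Drift = 3.016 × 32.350 = 97.578 m (downstream).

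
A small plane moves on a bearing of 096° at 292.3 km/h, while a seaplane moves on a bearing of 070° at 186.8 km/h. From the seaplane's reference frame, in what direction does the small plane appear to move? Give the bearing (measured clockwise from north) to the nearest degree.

129°

Taking east as x and north as y: small plane velocity = (290.699, -30.554) km/h; seaplane velocity = (175.535, 63.889) km/h.
Velocity of small plane relative to seaplane = (290.699, -30.554) − (175.535, 63.889) = (115.164, -94.443) km/h.
Bearing = atan2(115.16, -94.44) = 129.35° clockwise from north.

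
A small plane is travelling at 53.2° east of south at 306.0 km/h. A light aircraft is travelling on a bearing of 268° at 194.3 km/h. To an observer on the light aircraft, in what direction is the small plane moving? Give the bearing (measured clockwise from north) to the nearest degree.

Taking east as x and north as y: small plane velocity = (245.024, -183.301) km/h; light aircraft velocity = (-194.182, -6.781) km/h.
Velocity of small plane relative to light aircraft = (245.024, -183.301) − (-194.182, -6.781) = (439.205, -176.520) km/h.
Bearing = atan2(439.21, -176.52) = 111.90° clockwise from north.

112°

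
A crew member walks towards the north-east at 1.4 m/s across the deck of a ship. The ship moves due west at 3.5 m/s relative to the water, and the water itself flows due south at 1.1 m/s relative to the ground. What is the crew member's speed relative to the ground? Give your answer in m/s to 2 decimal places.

In east/north components (m/s): crew member relative to ship = (0.990, 0.990); ship relative to water = (-3.500, 0.000); water relative to ground = (0.000, -1.100).
Sum = (-2.510, -0.110) m/s.
Speed = |(-2.510, -0.110)| = 2.512 m/s.

2.51 m/s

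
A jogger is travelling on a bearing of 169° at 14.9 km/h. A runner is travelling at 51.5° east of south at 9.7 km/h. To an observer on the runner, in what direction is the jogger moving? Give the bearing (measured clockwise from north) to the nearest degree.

Taking east as x and north as y: jogger velocity = (2.843, -14.626) km/h; runner velocity = (7.591, -6.038) km/h.
Velocity of jogger relative to runner = (2.843, -14.626) − (7.591, -6.038) = (-4.748, -8.588) km/h.
Bearing = atan2(-4.75, -8.59) = 208.94° clockwise from north.

209°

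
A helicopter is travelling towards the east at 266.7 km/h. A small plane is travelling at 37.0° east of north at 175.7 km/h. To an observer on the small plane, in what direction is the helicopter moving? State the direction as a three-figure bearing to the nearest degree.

131°

Taking east as x and north as y: helicopter velocity = (266.700, 0.000) km/h; small plane velocity = (105.739, 140.320) km/h.
Velocity of helicopter relative to small plane = (266.700, 0.000) − (105.739, 140.320) = (160.961, -140.320) km/h.
Bearing = atan2(160.96, -140.32) = 131.08° clockwise from north.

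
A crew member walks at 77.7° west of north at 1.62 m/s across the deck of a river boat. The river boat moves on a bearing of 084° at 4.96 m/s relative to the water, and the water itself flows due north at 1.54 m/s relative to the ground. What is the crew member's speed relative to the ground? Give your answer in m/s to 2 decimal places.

4.12 m/s

In east/north components (m/s): crew member relative to river boat = (-1.583, 0.345); river boat relative to water = (4.933, 0.518); water relative to ground = (0.000, 1.540).
Sum = (3.350, 2.404) m/s.
Speed = |(3.350, 2.404)| = 4.123 m/s.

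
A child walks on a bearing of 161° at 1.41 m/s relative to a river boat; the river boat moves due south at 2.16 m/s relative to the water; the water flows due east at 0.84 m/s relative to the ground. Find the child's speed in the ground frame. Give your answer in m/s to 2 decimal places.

3.73 m/s

In east/north components (m/s): child relative to river boat = (0.459, -1.333); river boat relative to water = (0.000, -2.160); water relative to ground = (0.840, 0.000).
Sum = (1.299, -3.493) m/s.
Speed = |(1.299, -3.493)| = 3.727 m/s.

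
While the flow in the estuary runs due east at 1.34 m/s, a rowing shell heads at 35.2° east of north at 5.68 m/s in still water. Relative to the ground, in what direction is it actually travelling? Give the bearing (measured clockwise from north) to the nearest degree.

045°

Taking east as x and north as y: velocity relative to the water = (3.274, 4.641) m/s; the water relative to ground = (1.340, 0.000) m/s.
Velocity relative to ground = (3.274, 4.641) + (1.340, 0.000) = (4.614, 4.641) m/s.
Bearing = atan2(4.61, 4.64) = 44.83° clockwise from north.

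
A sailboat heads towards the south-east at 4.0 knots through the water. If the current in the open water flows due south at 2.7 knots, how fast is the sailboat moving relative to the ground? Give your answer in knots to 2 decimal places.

6.21 knots

Taking east as x and north as y: velocity relative to the water = (2.828, -2.828) knots; the water relative to ground = (0.000, -2.700) knots.
Velocity relative to ground = (2.828, -2.828) + (0.000, -2.700) = (2.828, -5.528) knots.
Speed = |(2.828, -5.528)| = 6.210 knots.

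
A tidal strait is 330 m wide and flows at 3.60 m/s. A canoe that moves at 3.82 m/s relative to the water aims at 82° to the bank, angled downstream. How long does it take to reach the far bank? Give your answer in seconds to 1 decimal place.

The component of the canoe's velocity perpendicular to the bank is 3.82 × sin 82° = 3.783 m/s.
The current is parallel to the bank, so it does not affect the crossing time.
Time = 330 / 3.783 = 87.236 s.

87.2 s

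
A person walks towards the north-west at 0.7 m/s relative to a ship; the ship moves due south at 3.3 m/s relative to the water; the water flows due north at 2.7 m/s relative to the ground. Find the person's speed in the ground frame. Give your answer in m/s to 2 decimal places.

0.51 m/s

In east/north components (m/s): person relative to ship = (-0.495, 0.495); ship relative to water = (0.000, -3.300); water relative to ground = (0.000, 2.700).
Sum = (-0.495, -0.105) m/s.
Speed = |(-0.495, -0.105)| = 0.506 m/s.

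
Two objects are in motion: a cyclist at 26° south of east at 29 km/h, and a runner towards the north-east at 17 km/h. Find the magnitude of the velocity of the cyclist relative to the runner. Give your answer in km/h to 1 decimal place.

Taking east as x and north as y: cyclist velocity = (26.065, -12.713) km/h; runner velocity = (12.021, 12.021) km/h.
Velocity of cyclist relative to runner = (26.065, -12.713) − (12.021, 12.021) = (14.044, -24.734) km/h.
Magnitude = |(14.044, -24.734)| = 28.443 km/h.

28.4 km/h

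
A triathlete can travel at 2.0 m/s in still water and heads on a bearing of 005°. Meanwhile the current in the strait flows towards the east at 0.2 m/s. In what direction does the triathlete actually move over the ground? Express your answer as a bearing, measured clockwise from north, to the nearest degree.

011°

Taking east as x and north as y: velocity relative to the water = (0.174, 1.992) m/s; the water relative to ground = (0.200, 0.000) m/s.
Velocity relative to ground = (0.174, 1.992) + (0.200, 0.000) = (0.374, 1.992) m/s.
Bearing = atan2(0.37, 1.99) = 10.64° clockwise from north.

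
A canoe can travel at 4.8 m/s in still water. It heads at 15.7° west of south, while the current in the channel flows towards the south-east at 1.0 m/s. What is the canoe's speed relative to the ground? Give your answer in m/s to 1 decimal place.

5.4 m/s

Taking east as x and north as y: velocity relative to the water = (-1.299, -4.621) m/s; the water relative to ground = (0.707, -0.707) m/s.
Velocity relative to ground = (-1.299, -4.621) + (0.707, -0.707) = (-0.592, -5.328) m/s.
Speed = |(-0.592, -5.328)| = 5.361 m/s.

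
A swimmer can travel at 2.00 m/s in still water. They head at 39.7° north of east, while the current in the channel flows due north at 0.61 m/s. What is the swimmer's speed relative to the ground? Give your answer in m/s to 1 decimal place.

2.4 m/s

Taking east as x and north as y: velocity relative to the water = (1.539, 1.278) m/s; the water relative to ground = (0.000, 0.610) m/s.
Velocity relative to ground = (1.539, 1.278) + (0.000, 0.610) = (1.539, 1.888) m/s.
Speed = |(1.539, 1.888)| = 2.435 m/s.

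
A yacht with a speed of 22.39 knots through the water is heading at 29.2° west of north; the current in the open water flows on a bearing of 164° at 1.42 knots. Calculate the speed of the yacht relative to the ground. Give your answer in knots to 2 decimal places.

21.01 knots

Taking east as x and north as y: velocity relative to the water = (-10.923, 19.545) knots; the water relative to ground = (0.391, -1.365) knots.
Velocity relative to ground = (-10.923, 19.545) + (0.391, -1.365) = (-10.532, 18.180) knots.
Speed = |(-10.532, 18.180)| = 21.010 knots.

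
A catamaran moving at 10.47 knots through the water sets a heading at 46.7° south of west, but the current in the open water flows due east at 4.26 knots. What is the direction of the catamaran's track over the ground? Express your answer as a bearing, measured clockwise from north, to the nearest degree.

Taking east as x and north as y: velocity relative to the water = (-7.181, -7.620) knots; the water relative to ground = (4.260, 0.000) knots.
Velocity relative to ground = (-7.181, -7.620) + (4.260, 0.000) = (-2.921, -7.620) knots.
Bearing = atan2(-2.92, -7.62) = 200.97° clockwise from north.

201°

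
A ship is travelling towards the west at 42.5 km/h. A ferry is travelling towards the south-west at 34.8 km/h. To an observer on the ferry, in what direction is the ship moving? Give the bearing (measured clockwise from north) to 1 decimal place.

324.0°

Taking east as x and north as y: ship velocity = (-42.500, 0.000) km/h; ferry velocity = (-24.607, -24.607) km/h.
Velocity of ship relative to ferry = (-42.500, 0.000) − (-24.607, -24.607) = (-17.893, 24.607) km/h.
Bearing = atan2(-17.89, 24.61) = 323.98° clockwise from north.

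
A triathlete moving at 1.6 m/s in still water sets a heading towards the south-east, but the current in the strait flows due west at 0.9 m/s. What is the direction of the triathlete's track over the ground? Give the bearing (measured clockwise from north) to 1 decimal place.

Taking east as x and north as y: velocity relative to the water = (1.131, -1.131) m/s; the water relative to ground = (-0.900, 0.000) m/s.
Velocity relative to ground = (1.131, -1.131) + (-0.900, 0.000) = (0.231, -1.131) m/s.
Bearing = atan2(0.23, -1.13) = 168.44° clockwise from north.

168.4°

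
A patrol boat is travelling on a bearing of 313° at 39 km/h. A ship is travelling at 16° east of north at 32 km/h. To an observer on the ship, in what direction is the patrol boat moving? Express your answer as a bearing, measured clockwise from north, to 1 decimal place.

Taking east as x and north as y: patrol boat velocity = (-28.523, 26.598) km/h; ship velocity = (8.820, 30.760) km/h.
Velocity of patrol boat relative to ship = (-28.523, 26.598) − (8.820, 30.760) = (-37.343, -4.162) km/h.
Bearing = atan2(-37.34, -4.16) = 263.64° clockwise from north.

263.6°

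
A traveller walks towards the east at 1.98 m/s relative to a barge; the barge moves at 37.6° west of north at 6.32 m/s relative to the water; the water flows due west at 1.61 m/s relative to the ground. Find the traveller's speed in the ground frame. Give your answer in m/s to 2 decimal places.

In east/north components (m/s): traveller relative to barge = (1.980, 0.000); barge relative to water = (-3.856, 5.007); water relative to ground = (-1.610, 0.000).
Sum = (-3.486, 5.007) m/s.
Speed = |(-3.486, 5.007)| = 6.101 m/s.

6.10 m/s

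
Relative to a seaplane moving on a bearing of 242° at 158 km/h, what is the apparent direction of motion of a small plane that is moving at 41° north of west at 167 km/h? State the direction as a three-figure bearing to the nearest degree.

Taking east as x and north as y: small plane velocity = (-126.036, 109.562) km/h; seaplane velocity = (-139.506, -74.177) km/h.
Velocity of small plane relative to seaplane = (-126.036, 109.562) − (-139.506, -74.177) = (13.469, 183.738) km/h.
Bearing = atan2(13.47, 183.74) = 4.19° clockwise from north.

004°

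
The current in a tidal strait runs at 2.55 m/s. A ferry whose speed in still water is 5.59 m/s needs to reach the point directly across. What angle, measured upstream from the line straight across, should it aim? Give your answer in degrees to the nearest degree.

27°

To cancel the current, the upstream component of the ferry's velocity must equal the flow: 5.59 sin θ = 2.55.
sin θ = 2.55 / 5.59 = 0.4562.
θ = arcsin(0.4562) = 27.140°.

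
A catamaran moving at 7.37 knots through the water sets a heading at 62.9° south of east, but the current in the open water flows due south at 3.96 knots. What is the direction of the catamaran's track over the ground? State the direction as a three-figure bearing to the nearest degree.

162°

Taking east as x and north as y: velocity relative to the water = (3.357, -6.561) knots; the water relative to ground = (0.000, -3.960) knots.
Velocity relative to ground = (3.357, -6.561) + (0.000, -3.960) = (3.357, -10.521) knots.
Bearing = atan2(3.36, -10.52) = 162.30° clockwise from north.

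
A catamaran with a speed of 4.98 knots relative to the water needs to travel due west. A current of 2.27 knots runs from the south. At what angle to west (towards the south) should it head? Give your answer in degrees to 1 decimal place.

27.1°

The current pushes perpendicular to the desired track; the heading must have a component into the current equal to 2.27 knots: 4.98 sin θ = 2.27.
sin θ = 0.4558, so θ = 27.118°.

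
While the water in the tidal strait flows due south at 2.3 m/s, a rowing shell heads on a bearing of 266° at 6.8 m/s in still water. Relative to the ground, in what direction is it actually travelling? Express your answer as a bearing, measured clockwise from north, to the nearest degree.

Taking east as x and north as y: velocity relative to the water = (-6.783, -0.474) m/s; the water relative to ground = (0.000, -2.300) m/s.
Velocity relative to ground = (-6.783, -0.474) + (0.000, -2.300) = (-6.783, -2.774) m/s.
Bearing = atan2(-6.78, -2.77) = 247.76° clockwise from north.

248°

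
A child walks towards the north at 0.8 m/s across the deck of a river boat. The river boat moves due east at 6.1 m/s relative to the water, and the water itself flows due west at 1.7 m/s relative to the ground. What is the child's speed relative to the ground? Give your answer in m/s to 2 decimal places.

4.47 m/s

In east/north components (m/s): child relative to river boat = (0.000, 0.800); river boat relative to water = (6.100, 0.000); water relative to ground = (-1.700, 0.000).
Sum = (4.400, 0.800) m/s.
Speed = |(4.400, 0.800)| = 4.472 m/s.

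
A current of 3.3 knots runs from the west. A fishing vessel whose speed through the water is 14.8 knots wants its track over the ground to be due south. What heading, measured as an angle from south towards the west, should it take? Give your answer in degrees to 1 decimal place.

The current pushes perpendicular to the desired track; the heading must have a component into the current equal to 3.3 knots: 14.8 sin θ = 3.3.
sin θ = 0.2230, so θ = 12.884°.

12.9°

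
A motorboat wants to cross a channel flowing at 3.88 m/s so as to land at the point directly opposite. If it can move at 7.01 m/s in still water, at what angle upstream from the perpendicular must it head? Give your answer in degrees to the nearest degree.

34°

To cancel the current, the upstream component of the motorboat's velocity must equal the flow: 7.01 sin θ = 3.88.
sin θ = 3.88 / 7.01 = 0.5535.
θ = arcsin(0.5535) = 33.607°.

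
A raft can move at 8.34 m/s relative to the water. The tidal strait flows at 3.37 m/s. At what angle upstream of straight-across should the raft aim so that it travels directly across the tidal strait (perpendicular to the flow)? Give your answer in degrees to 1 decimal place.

To cancel the current, the upstream component of the raft's velocity must equal the flow: 8.34 sin θ = 3.37.
sin θ = 3.37 / 8.34 = 0.4041.
θ = arcsin(0.4041) = 23.833°.

23.8°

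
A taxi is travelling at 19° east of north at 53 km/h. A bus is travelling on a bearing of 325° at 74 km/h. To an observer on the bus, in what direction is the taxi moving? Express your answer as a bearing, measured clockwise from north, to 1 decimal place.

100.0°

Taking east as x and north as y: taxi velocity = (17.255, 50.112) km/h; bus velocity = (-42.445, 60.617) km/h.
Velocity of taxi relative to bus = (17.255, 50.112) − (-42.445, 60.617) = (59.700, -10.505) km/h.
Bearing = atan2(59.70, -10.50) = 99.98° clockwise from north.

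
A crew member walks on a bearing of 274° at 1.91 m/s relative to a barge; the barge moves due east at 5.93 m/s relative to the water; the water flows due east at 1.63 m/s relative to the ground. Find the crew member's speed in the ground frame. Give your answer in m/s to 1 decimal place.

5.7 m/s

In east/north components (m/s): crew member relative to barge = (-1.905, 0.133); barge relative to water = (5.930, 0.000); water relative to ground = (1.630, 0.000).
Sum = (5.655, 0.133) m/s.
Speed = |(5.655, 0.133)| = 5.656 m/s.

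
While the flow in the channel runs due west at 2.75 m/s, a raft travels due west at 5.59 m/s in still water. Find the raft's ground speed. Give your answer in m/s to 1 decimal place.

Taking east as x and north as y: velocity relative to the water = (-5.590, 0.000) m/s; the water relative to ground = (-2.750, 0.000) m/s.
Velocity relative to ground = (-5.590, 0.000) + (-2.750, 0.000) = (-8.340, 0.000) m/s.
Speed = |(-8.340, 0.000)| = 8.340 m/s.

8.3 m/s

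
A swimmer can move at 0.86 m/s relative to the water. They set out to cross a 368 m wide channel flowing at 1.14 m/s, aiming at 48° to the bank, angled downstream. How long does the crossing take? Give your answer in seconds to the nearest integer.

The component of the swimmer's velocity perpendicular to the bank is 0.86 × sin 48° = 0.639 m/s.
The current is parallel to the bank, so it does not affect the crossing time.
Time = 368 / 0.639 = 575.806 s.

576 s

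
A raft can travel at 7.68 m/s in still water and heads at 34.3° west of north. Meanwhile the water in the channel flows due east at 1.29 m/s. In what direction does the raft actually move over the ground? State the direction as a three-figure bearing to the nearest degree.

Taking east as x and north as y: velocity relative to the water = (-4.328, 6.344) m/s; the water relative to ground = (1.290, 0.000) m/s.
Velocity relative to ground = (-4.328, 6.344) + (1.290, 0.000) = (-3.038, 6.344) m/s.
Bearing = atan2(-3.04, 6.34) = 334.41° clockwise from north.

334°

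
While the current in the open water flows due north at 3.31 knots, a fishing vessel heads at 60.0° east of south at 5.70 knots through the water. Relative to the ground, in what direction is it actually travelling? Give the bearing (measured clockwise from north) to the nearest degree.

085°

Taking east as x and north as y: velocity relative to the water = (4.936, -2.850) knots; the water relative to ground = (0.000, 3.310) knots.
Velocity relative to ground = (4.936, -2.850) + (0.000, 3.310) = (4.936, 0.460) knots.
Bearing = atan2(4.94, 0.46) = 84.68° clockwise from north.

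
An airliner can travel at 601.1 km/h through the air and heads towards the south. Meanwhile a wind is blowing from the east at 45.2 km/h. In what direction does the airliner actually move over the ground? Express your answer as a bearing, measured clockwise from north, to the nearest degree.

Taking east as x and north as y: velocity relative to the air = (0.000, -601.100) km/h; the air relative to ground = (-45.200, 0.000) km/h.
Velocity relative to ground = (0.000, -601.100) + (-45.200, 0.000) = (-45.200, -601.100) km/h.
Bearing = atan2(-45.20, -601.10) = 184.30° clockwise from north.

184°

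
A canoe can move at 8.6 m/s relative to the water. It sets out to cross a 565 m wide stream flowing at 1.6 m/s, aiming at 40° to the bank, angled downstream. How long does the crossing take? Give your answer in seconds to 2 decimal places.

102.21 s

The component of the canoe's velocity perpendicular to the bank is 8.6 × sin 40° = 5.528 m/s.
The current is parallel to the bank, so it does not affect the crossing time.
Time = 565 / 5.528 = 102.207 s.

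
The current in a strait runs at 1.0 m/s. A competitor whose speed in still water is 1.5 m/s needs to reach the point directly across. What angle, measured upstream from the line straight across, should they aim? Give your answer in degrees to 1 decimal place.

To cancel the current, the upstream component of the competitor's velocity must equal the flow: 1.5 sin θ = 1.0.
sin θ = 1.0 / 1.5 = 0.6667.
θ = arcsin(0.6667) = 41.810°.

41.8°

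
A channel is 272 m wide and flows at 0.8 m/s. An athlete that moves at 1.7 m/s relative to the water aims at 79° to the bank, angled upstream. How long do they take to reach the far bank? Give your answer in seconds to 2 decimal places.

162.99 s

The component of the athlete's velocity perpendicular to the bank is 1.7 × sin 79° = 1.669 m/s.
The flow acts along the bank and has no component across it.
Time = 272 / 1.669 = 162.995 s.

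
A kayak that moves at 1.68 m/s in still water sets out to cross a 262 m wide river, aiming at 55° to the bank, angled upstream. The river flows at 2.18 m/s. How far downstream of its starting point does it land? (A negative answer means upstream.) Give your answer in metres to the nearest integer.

Perpendicular speed = 1.376 m/s; crossing time = 262 / 1.376 = 190.383 s.
Net downstream speed = 1.216 m/s.
Drift = 1.216 × 190.383 = 231.580 m (downstream).

232 m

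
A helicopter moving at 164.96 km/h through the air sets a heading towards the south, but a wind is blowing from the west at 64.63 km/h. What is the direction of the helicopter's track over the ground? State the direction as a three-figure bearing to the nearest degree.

Taking east as x and north as y: velocity relative to the air = (0.000, -164.960) km/h; the air relative to ground = (64.630, 0.000) km/h.
Velocity relative to ground = (0.000, -164.960) + (64.630, 0.000) = (64.630, -164.960) km/h.
Bearing = atan2(64.63, -164.96) = 158.61° clockwise from north.

159°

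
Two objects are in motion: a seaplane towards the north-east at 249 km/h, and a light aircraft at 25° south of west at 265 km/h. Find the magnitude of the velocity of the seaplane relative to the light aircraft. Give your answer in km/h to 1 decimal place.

506.2 km/h

Taking east as x and north as y: seaplane velocity = (176.070, 176.070) km/h; light aircraft velocity = (-240.172, -111.994) km/h.
Velocity of seaplane relative to light aircraft = (176.070, 176.070) − (-240.172, -111.994) = (416.241, 288.063) km/h.
Magnitude = |(416.241, 288.063)| = 506.199 km/h.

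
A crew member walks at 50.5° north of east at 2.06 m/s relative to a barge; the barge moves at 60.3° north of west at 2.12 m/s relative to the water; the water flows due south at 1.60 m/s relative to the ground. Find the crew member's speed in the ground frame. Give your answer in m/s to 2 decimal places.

1.85 m/s

In east/north components (m/s): crew member relative to barge = (1.310, 1.590); barge relative to water = (-1.050, 1.841); water relative to ground = (0.000, -1.600).
Sum = (0.260, 1.831) m/s.
Speed = |(0.260, 1.831)| = 1.849 m/s.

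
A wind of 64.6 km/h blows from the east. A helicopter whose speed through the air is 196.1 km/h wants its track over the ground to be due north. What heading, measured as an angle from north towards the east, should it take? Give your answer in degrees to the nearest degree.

19°

The wind pushes perpendicular to the desired track; the heading must have a component into the wind equal to 64.6 km/h: 196.1 sin θ = 64.6.
sin θ = 0.3294, so θ = 19.234°.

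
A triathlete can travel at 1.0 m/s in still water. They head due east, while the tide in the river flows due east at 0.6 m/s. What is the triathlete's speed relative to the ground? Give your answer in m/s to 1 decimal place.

Taking east as x and north as y: velocity relative to the water = (1.000, 0.000) m/s; the water relative to ground = (0.600, 0.000) m/s.
Velocity relative to ground = (1.000, 0.000) + (0.600, 0.000) = (1.600, 0.000) m/s.
Speed = |(1.600, 0.000)| = 1.600 m/s.

1.6 m/s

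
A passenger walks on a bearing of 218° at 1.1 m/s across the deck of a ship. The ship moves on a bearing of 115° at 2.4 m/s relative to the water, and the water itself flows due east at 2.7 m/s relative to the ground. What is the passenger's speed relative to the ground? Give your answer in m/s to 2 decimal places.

In east/north components (m/s): passenger relative to ship = (-0.677, -0.867); ship relative to water = (2.175, -1.014); water relative to ground = (2.700, 0.000).
Sum = (4.198, -1.881) m/s.
Speed = |(4.198, -1.881)| = 4.600 m/s.

4.60 m/s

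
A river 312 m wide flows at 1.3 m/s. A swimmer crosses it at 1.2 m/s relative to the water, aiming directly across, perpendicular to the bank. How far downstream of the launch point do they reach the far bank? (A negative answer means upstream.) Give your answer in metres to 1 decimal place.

Perpendicular speed = 1.200 m/s; crossing time = 312 / 1.200 = 260.000 s.
Net downstream speed = 1.300 m/s.
Drift = 1.300 × 260.000 = 338.000 m (downstream).

338.0 m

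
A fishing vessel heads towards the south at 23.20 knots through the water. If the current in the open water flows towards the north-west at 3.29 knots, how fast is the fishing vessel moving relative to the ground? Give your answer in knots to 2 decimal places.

Taking east as x and north as y: velocity relative to the water = (0.000, -23.200) knots; the water relative to ground = (-2.326, 2.326) knots.
Velocity relative to ground = (0.000, -23.200) + (-2.326, 2.326) = (-2.326, -20.874) knots.
Speed = |(-2.326, -20.874)| = 21.003 knots.

21.00 knots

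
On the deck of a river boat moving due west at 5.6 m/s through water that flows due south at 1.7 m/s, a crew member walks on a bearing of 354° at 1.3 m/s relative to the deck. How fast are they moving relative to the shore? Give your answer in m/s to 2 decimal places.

5.75 m/s

In east/north components (m/s): crew member relative to river boat = (-0.136, 1.293); river boat relative to water = (-5.600, 0.000); water relative to ground = (0.000, -1.700).
Sum = (-5.736, -0.407) m/s.
Speed = |(-5.736, -0.407)| = 5.750 m/s.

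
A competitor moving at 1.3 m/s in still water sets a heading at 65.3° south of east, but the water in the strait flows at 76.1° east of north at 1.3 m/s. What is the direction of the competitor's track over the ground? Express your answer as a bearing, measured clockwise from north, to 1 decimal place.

115.7°

Taking east as x and north as y: velocity relative to the water = (0.543, -1.181) m/s; the water relative to ground = (1.262, 0.312) m/s.
Velocity relative to ground = (0.543, -1.181) + (1.262, 0.312) = (1.805, -0.869) m/s.
Bearing = atan2(1.81, -0.87) = 115.70° clockwise from north.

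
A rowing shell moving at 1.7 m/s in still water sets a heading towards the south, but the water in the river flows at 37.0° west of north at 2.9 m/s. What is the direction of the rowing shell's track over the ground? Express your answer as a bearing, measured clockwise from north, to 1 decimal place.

Taking east as x and north as y: velocity relative to the water = (0.000, -1.700) m/s; the water relative to ground = (-1.745, 2.316) m/s.
Velocity relative to ground = (0.000, -1.700) + (-1.745, 2.316) = (-1.745, 0.616) m/s.
Bearing = atan2(-1.75, 0.62) = 289.44° clockwise from north.

289.4°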